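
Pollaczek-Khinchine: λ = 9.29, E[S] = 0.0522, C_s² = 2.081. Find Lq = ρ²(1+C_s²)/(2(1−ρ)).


ρ = λ·E[S] = 9.29·0.0522 = 0.4849
Lq = ρ²(1+C_s²)/(2(1−ρ)) = 0.2352·(1+2.081)/(2·0.5151)
= 0.2352·3.0810/1.0301 = 0.70336

Final: 0.70336


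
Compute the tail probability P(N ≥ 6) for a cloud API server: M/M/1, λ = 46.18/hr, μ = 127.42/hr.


ρ = 46.18/127.42 = 0.3624
P(N ≥ n) = ρ^n = 0.3624^6 = 0.002266

Final: 0.002266


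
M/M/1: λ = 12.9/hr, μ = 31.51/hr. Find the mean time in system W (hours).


W = 1/(μ−λ) = 1/(31.51 − 12.9) = 1/18.61 = 0.05373 hr

Final: 0.05373 hr


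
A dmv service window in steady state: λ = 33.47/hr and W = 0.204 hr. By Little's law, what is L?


L = λW = 33.47·0.204 = 6.8279

Final: 6.8279


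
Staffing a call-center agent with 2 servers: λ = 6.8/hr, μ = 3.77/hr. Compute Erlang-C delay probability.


a = λ/μ = 1.8037; ρ = a/2 = 0.9019
P₀ = 0.051604 (from M/M/c formula)
C(c,a) = [a^c/(c!(1−ρ))]·P₀ = [3.25338/(2·0.09814)]·0.051604
= 16.57466·0.051604 = 0.855317

Final: 0.855317


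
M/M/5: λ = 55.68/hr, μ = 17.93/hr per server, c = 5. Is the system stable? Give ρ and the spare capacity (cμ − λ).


Total capacity cμ = 5·17.93 = 89.65/hr
ρ = λ/(cμ) = 55.68/89.65 = 0.6211
Stable ⇔ ρ < 1: YES
Spare capacity = cμ − λ = 89.65 − 55.68 = 33.97/hr

Final: ρ = 0.6211; stable; margin = 33.97/hr


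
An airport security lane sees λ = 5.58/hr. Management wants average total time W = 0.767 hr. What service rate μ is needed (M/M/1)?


W = 1/(μ−λ) ⇒ μ − λ = 1/W = 1/0.767 = 1.3038
μ = λ + 1/W = 5.58 + 1.3038 = 6.8838 per hr

Final: 6.8838 /hr


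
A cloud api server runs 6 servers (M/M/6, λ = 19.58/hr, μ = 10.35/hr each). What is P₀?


a = λ/μ = 19.58/10.35 = 1.8918; ρ = a/c = 0.3153
Σ_{k=0}^{5} a^k/k! (terms k=0..5) = 1.00000 + 1.89179 + 1.78943 + 1.12841 + 0.53368 + 0.20192 = 6.54522
Tail: a^6/(6!(1−ρ)) = 45.83888/(720·0.6847) = 0.09298
P₀ = 1/(6.54522 + 0.09298) = 1/6.63820 = 0.150643

Final: 0.150643


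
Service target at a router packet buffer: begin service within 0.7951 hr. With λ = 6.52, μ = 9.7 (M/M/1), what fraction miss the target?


ρ = 6.52/9.7 = 0.6722
P(Wq > t) = ρ·e^{−(μ−λ)t} = 0.6722·e^{−2.5284}
= 0.6722·0.079785 = 0.053629

Final: 0.053629


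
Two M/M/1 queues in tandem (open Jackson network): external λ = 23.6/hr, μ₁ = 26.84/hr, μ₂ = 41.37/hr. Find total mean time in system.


Each node sees arrival rate λ = 23.6/hr (tandem ⇒ throughput preserved).
W₁ = 1/(μ₁−λ) = 1/(26.84−23.6) = 0.30864 hr
W₂ = 1/(μ₂−λ) = 1/(41.37−23.6) = 0.05627 hr
W_total = W₁ + W₂ = 0.30864 + 0.05627 = 0.36492 hr

Final: 0.36492 hr


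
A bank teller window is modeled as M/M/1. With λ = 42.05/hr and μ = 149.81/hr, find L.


ρ = λ/μ = 42.05/149.81 = 0.2807
L = ρ/(1−ρ) = 0.2807/(1 − 0.2807) = 0.2807/0.7193 = 0.3902

Final: 0.3902


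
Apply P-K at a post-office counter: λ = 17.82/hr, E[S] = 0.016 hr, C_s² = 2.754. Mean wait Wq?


ρ = λ·E[S] = 17.82·0.016 = 0.2851
E[S²] = E[S]²(1+C_s²) = 0.016²·(1+2.754) = 0.0009610
Wq = λ·E[S²]/(2(1−ρ)) = 17.82·0.0009610/(2·0.7149) = 0.01198 hr

Final: 0.01198 hr


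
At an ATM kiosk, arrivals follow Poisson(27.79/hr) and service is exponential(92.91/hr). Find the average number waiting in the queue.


ρ = 27.79/92.91 = 0.2991
Lq = ρ²/(1−ρ) = 0.08946/0.7009 = 0.1276

Final: 0.1276


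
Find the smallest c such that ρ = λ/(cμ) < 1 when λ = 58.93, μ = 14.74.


Stability requires cμ > λ ⇔ c > λ/μ.
λ/μ = 58.93/14.74 = 3.9980
Minimum integer c = ⌊3.9980⌋ + 1 = 4
Check: 4·14.74 = 58.96 > 58.93, while 3·14.74 = 44.22 ≤ 58.93

Final: 4 servers


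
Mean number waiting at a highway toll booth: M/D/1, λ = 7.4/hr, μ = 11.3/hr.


ρ = 7.4/11.3 = 0.6549
M/D/1: Lq = ρ²/(2(1−ρ)) = 0.4289/(2·0.3451) = 0.62128

Final: 0.62128


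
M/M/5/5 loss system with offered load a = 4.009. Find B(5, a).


B(c,a) = (a^c/c!) / Σ_{k=0}^{c} a^k/k!
a^5/5! = 8.629766
Σ terms (k=0..5): 1.00000 + 4.00900 + 8.03604 + 10.73883 + 10.76299 + 8.62977 = 43.176627
B = 8.629766/43.176627 = 0.199871

Final: 0.199871


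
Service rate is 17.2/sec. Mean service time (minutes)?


Mean service time = 1/μ = 1/17.2 second = 0.05814 second
In minutes: 0.05814 × 0.0166667 = 0.0009690 min

Final: 0.0009690 min


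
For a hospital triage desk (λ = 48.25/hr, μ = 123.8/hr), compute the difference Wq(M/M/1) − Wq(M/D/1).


ρ = 48.25/123.8 = 0.3897
Wq(M/M/1) = ρ/(μ−λ) = 0.3897/75.55 = 0.005159 hr
Wq(M/D/1) = ρ/(2(μ−λ)) = 0.002579 hr
Savings = 0.005159 − 0.002579 = 0.002579 hr

Final: 0.002579 hr


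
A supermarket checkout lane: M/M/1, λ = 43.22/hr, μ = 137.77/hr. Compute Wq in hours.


ρ = 43.22/137.77 = 0.3137
Wq = ρ/(μ−λ) = 0.3137/(137.77 − 43.22) = 0.3137/94.55 = 0.003318 hr

Final: 0.003318 hr


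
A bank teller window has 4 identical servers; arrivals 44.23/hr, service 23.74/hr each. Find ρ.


ρ = λ/(cμ) = 44.23/(4·23.74) = 44.23/94.96 = 0.4658

Final: 0.4658


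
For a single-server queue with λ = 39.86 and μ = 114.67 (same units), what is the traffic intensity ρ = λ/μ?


ρ = λ/μ = 39.86/114.67 = 0.3476

Final: 0.3476


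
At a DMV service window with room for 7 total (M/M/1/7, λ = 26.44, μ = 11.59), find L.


ρ = 26.44/11.59 = 2.2813
L = ρ[1 − (K+1)ρ^K + Kρ^(K+1)] / [(1−ρ)(1−ρ^(K+1))]
Numerator: 2.2813·(1 − 8·321.548216 + 7·733.540537) = 5847.820879
Denominator: (-1.2813)·(-732.540537) = 938.587314
L = 5847.820879/938.587314 = 6.2304

Final: 6.2304


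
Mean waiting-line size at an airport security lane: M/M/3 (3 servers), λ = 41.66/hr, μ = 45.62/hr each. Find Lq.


a = λ/μ = 0.9132; ρ = a/3 = 0.3044
P₀ = 0.397990
Lq = P₀·a^c·ρ / (c!·(1−ρ)²) = 0.397990·0.76154·0.3044/(6·0.48386)
= 0.03178

Final: 0.03178


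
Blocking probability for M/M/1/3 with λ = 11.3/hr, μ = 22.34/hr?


ρ = λ/μ = 11.3/22.34 = 0.5058
P_K = (1−ρ)ρ^K/(1−ρ^(K+1)) = (0.4942·0.129415)/(1 − 0.065461)
= 0.063955/0.934539 = 0.068434

Final: 0.068434


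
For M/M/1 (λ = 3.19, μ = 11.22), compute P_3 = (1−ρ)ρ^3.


ρ = 3.19/11.22 = 0.2843
P_n = (1−ρ)·ρ^n = (1 − 0.2843)·0.2843^3 = 0.7157·0.022982 = 0.016448

Final: 0.016448


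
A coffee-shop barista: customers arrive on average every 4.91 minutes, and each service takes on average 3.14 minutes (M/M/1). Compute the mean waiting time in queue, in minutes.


λ = 60/4.91 = 12.2200 /hr
μ = 60/3.14 = 19.1083 /hr
ρ = λ/μ = 12.2200/19.1083 = 0.6395
Wq = ρ/(μ−λ) = 0.6395/(19.1083−12.2200) = 0.09284 hr
In minutes: 0.09284·60 = 5.570 min

Final: 5.570 min


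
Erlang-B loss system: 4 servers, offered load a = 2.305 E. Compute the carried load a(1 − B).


B(4,2.305) = 0.128141 (Erlang-B)
Carried load = a(1 − B) = 2.305·(1 − 0.128141) = 2.305·0.871859 = 2.0096 E

Final: 2.0096 Erlangs


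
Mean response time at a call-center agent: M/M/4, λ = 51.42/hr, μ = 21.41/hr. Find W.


a = 2.4017; ρ = 0.6004; P₀ = 0.082892
Lq = P₀·a^c·ρ/(c!(1−ρ)²) = 0.43213
Wq = Lq/λ = 0.43213/51.42 = 0.008404 hr
W = Wq + 1/μ = 0.008404 + 0.04671 = 0.05511 hr

Final: 0.05511 hr


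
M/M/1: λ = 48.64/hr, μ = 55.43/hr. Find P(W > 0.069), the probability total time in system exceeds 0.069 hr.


W ~ Exponential(μ−λ) for M/M/1.
μ − λ = 55.43 − 48.64 = 6.7900
P(W > t) = e^{−(μ−λ)t} = e^{−0.4685} = 0.625934

Final: 0.625934


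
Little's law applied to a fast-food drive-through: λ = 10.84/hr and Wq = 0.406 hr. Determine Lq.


Lq = λWq = 10.84·0.406 = 4.4010

Final: 4.4010


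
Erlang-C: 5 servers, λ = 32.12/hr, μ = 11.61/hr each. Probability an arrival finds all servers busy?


a = λ/μ = 2.7666; ρ = a/5 = 0.5533
P₀ = 0.060287 (from M/M/c formula)
C(c,a) = [a^c/(c!(1−ρ))]·P₀ = [162.07521/(120·0.4467)]·0.060287
= 3.02367·0.060287 = 0.182287

Final: 0.182287


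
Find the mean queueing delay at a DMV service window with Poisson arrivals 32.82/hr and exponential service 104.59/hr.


ρ = 32.82/104.59 = 0.3138
Wq = ρ/(μ−λ) = 0.3138/(104.59 − 32.82) = 0.3138/71.77 = 0.004372 hr

Final: 0.004372 hr


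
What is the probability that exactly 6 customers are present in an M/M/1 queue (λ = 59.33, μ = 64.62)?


ρ = 59.33/64.62 = 0.9181
P_n = (1−ρ)·ρ^n = (1 − 0.9181)·0.9181^6 = 0.08186·0.599024 = 0.049038

Final: 0.049038


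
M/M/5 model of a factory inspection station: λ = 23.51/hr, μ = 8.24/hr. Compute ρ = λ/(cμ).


ρ = λ/(cμ) = 23.51/(5·8.24) = 23.51/41.20 = 0.5706

Final: 0.5706


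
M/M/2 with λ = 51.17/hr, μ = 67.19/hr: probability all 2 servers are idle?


a = λ/μ = 51.17/67.19 = 0.7616; ρ = a/c = 0.3808
Σ_{k=0}^{1} a^k/k! (terms k=0..1) = 1.00000 + 0.76157 = 1.76157
Tail: a^2/(2!(1−ρ)) = 0.57999/(2·0.6192) = 0.46833
P₀ = 1/(1.76157 + 0.46833) = 1/2.22990 = 0.448451

Final: 0.448451


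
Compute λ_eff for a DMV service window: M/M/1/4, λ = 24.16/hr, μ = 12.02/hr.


ρ = 2.0100; P_K = (1−ρ)ρ^4/(1−ρ^5) = 0.518281
λ_eff = λ(1 − P_K) = 24.16·(1 − 0.518281) = 24.16·0.481719 = 11.6383 /hr

Final: 11.6383 /hr


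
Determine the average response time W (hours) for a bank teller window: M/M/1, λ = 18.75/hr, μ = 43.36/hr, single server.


W = 1/(μ−λ) = 1/(43.36 − 18.75) = 1/24.61 = 0.04063 hr

Final: 0.04063 hr


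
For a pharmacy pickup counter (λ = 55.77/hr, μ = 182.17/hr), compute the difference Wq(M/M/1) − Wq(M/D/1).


ρ = 55.77/182.17 = 0.3061
Wq(M/M/1) = ρ/(μ−λ) = 0.3061/126.40 = 0.002422 hr
Wq(M/D/1) = ρ/(2(μ−λ)) = 0.001211 hr
Savings = 0.002422 − 0.001211 = 0.001211 hr

Final: 0.001211 hr


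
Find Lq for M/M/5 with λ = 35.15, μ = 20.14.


a = λ/μ = 1.7453; ρ = a/5 = 0.3491
P₀ = 0.173967
Lq = P₀·a^c·ρ / (c!·(1−ρ)²) = 0.173967·16.19307·0.3491/(120·0.42373)
= 0.01934

Final: 0.01934


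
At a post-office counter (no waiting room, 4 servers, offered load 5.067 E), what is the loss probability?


B(c,a) = (a^c/c!) / Σ_{k=0}^{c} a^k/k!
a^4/4! = 27.465808
Σ terms (k=0..4): 1.00000 + 5.06700 + 12.83724 + 21.68211 + 27.46581 = 68.052158
B = 27.465808/68.052158 = 0.403599

Final: 0.403599


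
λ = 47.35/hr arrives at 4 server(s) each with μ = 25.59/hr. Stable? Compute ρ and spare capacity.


Total capacity cμ = 4·25.59 = 102.36/hr
ρ = λ/(cμ) = 47.35/102.36 = 0.4626
Stable ⇔ ρ < 1: YES
Spare capacity = cμ − λ = 102.36 − 47.35 = 55.01/hr

Final: ρ = 0.4626; stable; margin = 55.01/hr


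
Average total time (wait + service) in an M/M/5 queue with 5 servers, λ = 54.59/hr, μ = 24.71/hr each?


a = 2.2092; ρ = 0.4418; P₀ = 0.108402
Lq = P₀·a^c·ρ/(c!(1−ρ)²) = 0.06742
Wq = Lq/λ = 0.06742/54.59 = 0.001235 hr
W = Wq + 1/μ = 0.001235 + 0.04047 = 0.04170 hr

Final: 0.04170 hr


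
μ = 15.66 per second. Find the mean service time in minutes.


Mean service time = 1/μ = 1/15.66 second = 0.06386 second
In minutes: 0.06386 × 0.0166667 = 0.001064 min

Final: 0.001064 min


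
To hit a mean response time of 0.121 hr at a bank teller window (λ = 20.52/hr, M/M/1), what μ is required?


W = 1/(μ−λ) ⇒ μ − λ = 1/W = 1/0.121 = 8.2645
μ = λ + 1/W = 20.52 + 8.2645 = 28.7845 per hr

Final: 28.7845 /hr


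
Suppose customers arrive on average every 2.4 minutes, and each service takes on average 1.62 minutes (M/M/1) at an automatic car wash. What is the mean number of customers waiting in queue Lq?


λ = 60/2.4 = 25.0000 /hr
μ = 60/1.62 = 37.0370 /hr
ρ = λ/μ = 25.0000/37.0370 = 0.6750
Lq = ρ²/(1−ρ) = 0.4556/0.3250 = 1.4019

Final: 1.4019


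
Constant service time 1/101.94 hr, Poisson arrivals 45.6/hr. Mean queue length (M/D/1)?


ρ = 45.6/101.94 = 0.4473
M/D/1: Lq = ρ²/(2(1−ρ)) = 0.2001/(2·0.5527) = 0.18102

Final: 0.18102


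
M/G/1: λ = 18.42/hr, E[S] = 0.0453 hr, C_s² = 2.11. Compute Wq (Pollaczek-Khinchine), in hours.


ρ = λ·E[S] = 18.42·0.0453 = 0.8344
E[S²] = E[S]²(1+C_s²) = 0.0453²·(1+2.11) = 0.006382
Wq = λ·E[S²]/(2(1−ρ)) = 18.42·0.006382/(2·0.1656) = 0.35500 hr

Final: 0.35500 hr


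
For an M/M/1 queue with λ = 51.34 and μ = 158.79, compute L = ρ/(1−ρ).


ρ = λ/μ = 51.34/158.79 = 0.3233
L = ρ/(1−ρ) = 0.3233/(1 − 0.3233) = 0.3233/0.6767 = 0.4778

Final: 0.4778


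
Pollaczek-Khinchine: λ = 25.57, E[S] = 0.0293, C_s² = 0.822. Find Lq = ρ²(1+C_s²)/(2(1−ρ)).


ρ = λ·E[S] = 25.57·0.0293 = 0.7492
Lq = ρ²(1+C_s²)/(2(1−ρ)) = 0.5613·(1+0.822)/(2·0.2508)
= 0.5613·1.8220/0.5016 = 2.03887

Final: 2.03887


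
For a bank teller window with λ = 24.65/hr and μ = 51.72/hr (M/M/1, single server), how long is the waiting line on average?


ρ = 24.65/51.72 = 0.4766
Lq = ρ²/(1−ρ) = 0.2272/0.5234 = 0.4340

Final: 0.4340


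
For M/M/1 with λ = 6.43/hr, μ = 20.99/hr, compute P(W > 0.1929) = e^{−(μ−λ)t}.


W ~ Exponential(μ−λ) for M/M/1.
μ − λ = 20.99 − 6.43 = 14.5600
P(W > t) = e^{−(μ−λ)t} = e^{−2.8086} = 0.060288

Final: 0.060288


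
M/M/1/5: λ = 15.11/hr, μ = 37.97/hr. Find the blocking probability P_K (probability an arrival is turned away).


ρ = λ/μ = 15.11/37.97 = 0.3979
P_K = (1−ρ)ρ^K/(1−ρ^(K+1)) = (0.6021·0.009980)/(1 − 0.003971)
= 0.006008/0.996029 = 0.006032

Final: 0.006032


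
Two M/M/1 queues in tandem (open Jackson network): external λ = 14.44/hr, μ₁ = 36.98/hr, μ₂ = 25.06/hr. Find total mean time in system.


Each node sees arrival rate λ = 14.44/hr (tandem ⇒ throughput preserved).
W₁ = 1/(μ₁−λ) = 1/(36.98−14.44) = 0.04437 hr
W₂ = 1/(μ₂−λ) = 1/(25.06−14.44) = 0.09416 hr
W_total = W₁ + W₂ = 0.04437 + 0.09416 = 0.13853 hr

Final: 0.13853 hr


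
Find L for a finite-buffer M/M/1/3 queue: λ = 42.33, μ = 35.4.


ρ = 42.33/35.4 = 1.1958
L = ρ[1 − (K+1)ρ^K + Kρ^(K+1)] / [(1−ρ)(1−ρ^(K+1))]
Numerator: 1.1958·(1 − 4·1.709759 + 3·2.044467) = 0.351987
Denominator: (-0.1958)·(-1.044467) = 0.204468
L = 0.351987/0.204468 = 1.7215

Final: 1.7215


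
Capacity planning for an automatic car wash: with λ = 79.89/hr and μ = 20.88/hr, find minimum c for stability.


Stability requires cμ > λ ⇔ c > λ/μ.
λ/μ = 79.89/20.88 = 3.8261
Minimum integer c = ⌊3.8261⌋ + 1 = 4
Check: 4·20.88 = 83.52 > 79.89, while 3·20.88 = 62.64 ≤ 79.89

Final: 4 servers


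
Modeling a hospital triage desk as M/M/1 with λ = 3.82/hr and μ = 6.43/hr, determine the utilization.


ρ = λ/μ = 3.82/6.43 = 0.5941

Final: 0.5941


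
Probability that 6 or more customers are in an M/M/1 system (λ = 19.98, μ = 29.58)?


ρ = 19.98/29.58 = 0.6755
P(N ≥ n) = ρ^n = 0.6755^6 = 0.094969

Final: 0.094969


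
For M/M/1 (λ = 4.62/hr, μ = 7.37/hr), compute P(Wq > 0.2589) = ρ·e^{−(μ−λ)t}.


ρ = 4.62/7.37 = 0.6269
P(Wq > t) = ρ·e^{−(μ−λ)t} = 0.6269·e^{−0.7120}
= 0.6269·0.490674 = 0.307587

Final: 0.307587


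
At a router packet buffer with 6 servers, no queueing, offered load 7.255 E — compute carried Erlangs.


B(6,7.255) = 0.346990 (Erlang-B)
Carried load = a(1 − B) = 7.255·(1 − 0.346990) = 7.255·0.653010 = 4.7376 E

Final: 4.7376 Erlangs


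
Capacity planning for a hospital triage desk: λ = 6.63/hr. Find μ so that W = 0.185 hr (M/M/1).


W = 1/(μ−λ) ⇒ μ − λ = 1/W = 1/0.185 = 5.4054
μ = λ + 1/W = 6.63 + 5.4054 = 12.0354 per hr

Final: 12.0354 /hr


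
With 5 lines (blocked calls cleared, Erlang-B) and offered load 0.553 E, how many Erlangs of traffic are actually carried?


B(5,0.553) = 0.0002479 (Erlang-B)
Carried load = a(1 − B) = 0.553·(1 − 0.0002479) = 0.553·0.999752 = 0.5529 E

Final: 0.5529 Erlangs


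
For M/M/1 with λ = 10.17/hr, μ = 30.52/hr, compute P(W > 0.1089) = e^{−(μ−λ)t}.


W ~ Exponential(μ−λ) for M/M/1.
μ − λ = 30.52 − 10.17 = 20.3500
P(W > t) = e^{−(μ−λ)t} = e^{−2.2161} = 0.109032

Final: 0.109032


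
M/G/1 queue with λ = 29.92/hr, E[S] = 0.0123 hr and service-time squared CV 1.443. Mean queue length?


ρ = λ·E[S] = 29.92·0.0123 = 0.3680
Lq = ρ²(1+C_s²)/(2(1−ρ)) = 0.1354·(1+1.443)/(2·0.6320)
= 0.1354·2.4430/1.2640 = 0.26177

Final: 0.26177


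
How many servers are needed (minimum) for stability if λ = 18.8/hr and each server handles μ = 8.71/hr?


Stability requires cμ > λ ⇔ c > λ/μ.
λ/μ = 18.8/8.71 = 2.1584
Minimum integer c = ⌊2.1584⌋ + 1 = 3
Check: 3·8.71 = 26.13 > 18.8, while 2·8.71 = 17.42 ≤ 18.8

Final: 3 servers


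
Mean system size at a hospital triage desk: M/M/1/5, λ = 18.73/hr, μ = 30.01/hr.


ρ = 18.73/30.01 = 0.6241
L = ρ[1 − (K+1)ρ^K + Kρ^(K+1)] / [(1−ρ)(1−ρ^(K+1))]
Numerator: 0.6241·(1 − 6·0.094702 + 5·0.059106) = 0.453937
Denominator: (0.3759)·(0.940894) = 0.353658
L = 0.453937/0.353658 = 1.2835

Final: 1.2835


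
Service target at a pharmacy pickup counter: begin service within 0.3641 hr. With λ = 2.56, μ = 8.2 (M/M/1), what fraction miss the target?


ρ = 2.56/8.2 = 0.3122
P(Wq > t) = ρ·e^{−(μ−λ)t} = 0.3122·e^{−2.0535}
= 0.3122·0.128282 = 0.040049

Final: 0.040049


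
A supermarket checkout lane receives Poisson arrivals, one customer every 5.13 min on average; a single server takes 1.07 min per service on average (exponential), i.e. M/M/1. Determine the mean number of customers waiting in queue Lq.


λ = 60/5.13 = 11.6959 /hr
μ = 60/1.07 = 56.0748 /hr
ρ = λ/μ = 11.6959/56.0748 = 0.2086
Lq = ρ²/(1−ρ) = 0.04350/0.7914 = 0.05497

Final: 0.05497


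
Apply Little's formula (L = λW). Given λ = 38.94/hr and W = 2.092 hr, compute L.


L = λW = 38.94·2.092 = 81.4625

Final: 81.4625


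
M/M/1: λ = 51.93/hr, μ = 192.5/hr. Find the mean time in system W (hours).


W = 1/(μ−λ) = 1/(192.5 − 51.93) = 1/140.57 = 0.007114 hr

Final: 0.007114 hr


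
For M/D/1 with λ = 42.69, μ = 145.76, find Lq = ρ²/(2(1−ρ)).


ρ = 42.69/145.76 = 0.2929
M/D/1: Lq = ρ²/(2(1−ρ)) = 0.08578/(2·0.7071) = 0.06065

Final: 0.06065


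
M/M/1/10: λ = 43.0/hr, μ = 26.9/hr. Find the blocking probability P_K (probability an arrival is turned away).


ρ = λ/μ = 43.0/26.9 = 1.5985
P_K = (1−ρ)ρ^K/(1−ρ^(K+1)) = (-0.5985·108.933575)/(1 − 174.131737)
= -65.198162/-173.131737 = 0.376581

Final: 0.376581


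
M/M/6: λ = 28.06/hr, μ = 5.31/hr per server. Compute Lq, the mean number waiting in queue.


a = λ/μ = 5.2844; ρ = a/6 = 0.8807
P₀ = 0.002738
Lq = P₀·a^c·ρ / (c!·(1−ρ)²) = 0.002738·21775.03560·0.8807/(720·0.01423)
= 5.12649

Final: 5.12649


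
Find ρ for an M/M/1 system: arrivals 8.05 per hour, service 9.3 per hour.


ρ = λ/μ = 8.05/9.3 = 0.8656

Final: 0.8656


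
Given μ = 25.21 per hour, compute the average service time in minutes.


Mean service time = 1/μ = 1/25.21 hour = 0.03967 hour
In minutes: 0.03967 × 60 = 2.3800 min

Final: 2.3800 min


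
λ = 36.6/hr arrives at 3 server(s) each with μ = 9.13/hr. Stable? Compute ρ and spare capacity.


Total capacity cμ = 3·9.13 = 27.39/hr
ρ = λ/(cμ) = 36.6/27.39 = 1.3363
Stable ⇔ ρ < 1: NO
Spare capacity = cμ − λ = 27.39 − 36.6 = -9.21/hr

Final: ρ = 1.3363; unstable; margin = -9.21/hr


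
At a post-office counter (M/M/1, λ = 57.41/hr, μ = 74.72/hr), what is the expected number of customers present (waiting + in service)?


ρ = λ/μ = 57.41/74.72 = 0.7683
L = ρ/(1−ρ) = 0.7683/(1 − 0.7683) = 0.7683/0.2317 = 3.3166

Final: 3.3166


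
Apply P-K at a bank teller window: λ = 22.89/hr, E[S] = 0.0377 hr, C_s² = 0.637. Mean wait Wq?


ρ = λ·E[S] = 22.89·0.0377 = 0.8630
E[S²] = E[S]²(1+C_s²) = 0.0377²·(1+0.637) = 0.002327
Wq = λ·E[S²]/(2(1−ρ)) = 22.89·0.002327/(2·0.1370) = 0.19430 hr

Final: 0.19430 hr


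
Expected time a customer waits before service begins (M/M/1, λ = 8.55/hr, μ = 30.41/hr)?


ρ = 8.55/30.41 = 0.2812
Wq = ρ/(μ−λ) = 0.2812/(30.41 − 8.55) = 0.2812/21.86 = 0.01286 hr

Final: 0.01286 hr


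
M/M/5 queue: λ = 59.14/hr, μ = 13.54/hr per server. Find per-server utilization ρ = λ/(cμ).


ρ = λ/(cμ) = 59.14/(5·13.54) = 59.14/67.70 = 0.8736

Final: 0.8736


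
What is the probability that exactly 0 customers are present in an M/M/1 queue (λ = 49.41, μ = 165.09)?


ρ = 49.41/165.09 = 0.2993
P_n = (1−ρ)·ρ^n = (1 − 0.2993)·0.2993^0 = 0.7007·1.000000 = 0.700709

Final: 0.700709


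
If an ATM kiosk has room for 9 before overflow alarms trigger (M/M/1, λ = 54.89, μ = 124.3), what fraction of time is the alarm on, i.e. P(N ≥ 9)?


ρ = 54.89/124.3 = 0.4416
P(N ≥ n) = ρ^n = 0.4416^9 = 0.0006386

Final: 0.0006386


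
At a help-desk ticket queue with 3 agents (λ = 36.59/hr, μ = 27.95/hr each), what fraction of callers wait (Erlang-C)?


a = λ/μ = 1.3091; ρ = a/3 = 0.4364
P₀ = 0.261133 (from M/M/c formula)
C(c,a) = [a^c/(c!(1−ρ))]·P₀ = [2.24358/(6·0.5636)]·0.261133
= 0.66344·0.261133 = 0.173246

Final: 0.173246


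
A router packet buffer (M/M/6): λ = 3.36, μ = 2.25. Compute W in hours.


a = 1.4933; ρ = 0.2489; P₀ = 0.224568
Lq = P₀·a^c·ρ/(c!(1−ρ)²) = 0.001526
Wq = Lq/λ = 0.001526/3.36 = 0.0004542 hr
W = Wq + 1/μ = 0.0004542 + 0.44444 = 0.44490 hr

Final: 0.44490 hr


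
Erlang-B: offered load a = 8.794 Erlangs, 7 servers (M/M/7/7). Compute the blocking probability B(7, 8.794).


B(c,a) = (a^c/c!) / Σ_{k=0}^{c} a^k/k!
a^7/7! = 807.002151
Σ terms (k=0..7): 1.00000 + 8.79400 + 38.66722 + 113.34651 + 249.19229 + 438.27940 + 642.37151 + 807.00215 = 2298.653078
B = 807.002151/2298.653078 = 0.351076

Final: 0.351076


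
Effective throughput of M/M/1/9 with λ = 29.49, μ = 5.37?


ρ = 5.4916; P_K = (1−ρ)ρ^9/(1−ρ^10) = 0.817904
λ_eff = λ(1 − P_K) = 29.49·(1 − 0.817904) = 29.49·0.182096 = 5.3700 /hr

Final: 5.3700 /hr


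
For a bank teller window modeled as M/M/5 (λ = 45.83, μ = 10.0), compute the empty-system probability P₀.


a = λ/μ = 45.83/10.0 = 4.5830; ρ = a/c = 0.9166
Σ_{k=0}^{4} a^k/k! (terms k=0..4) = 1.00000 + 4.58300 + 10.50194 + 16.04347 + 18.38181 = 50.51022
Tail: a^5/(5!(1−ρ)) = 2021.85165/(120·0.08340) = 202.02355
P₀ = 1/(50.51022 + 202.02355) = 1/252.53377 = 0.003960

Final: 0.003960


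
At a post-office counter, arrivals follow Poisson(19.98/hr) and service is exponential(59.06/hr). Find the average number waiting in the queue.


ρ = 19.98/59.06 = 0.3383
Lq = ρ²/(1−ρ) = 0.1144/0.6617 = 0.1730

Final: 0.1730


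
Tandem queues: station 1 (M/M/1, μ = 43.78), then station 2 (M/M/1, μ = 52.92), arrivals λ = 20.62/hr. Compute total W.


Each node sees arrival rate λ = 20.62/hr (tandem ⇒ throughput preserved).
W₁ = 1/(μ₁−λ) = 1/(43.78−20.62) = 0.04318 hr
W₂ = 1/(μ₂−λ) = 1/(52.92−20.62) = 0.03096 hr
W_total = W₁ + W₂ = 0.04318 + 0.03096 = 0.07414 hr

Final: 0.07414 hr


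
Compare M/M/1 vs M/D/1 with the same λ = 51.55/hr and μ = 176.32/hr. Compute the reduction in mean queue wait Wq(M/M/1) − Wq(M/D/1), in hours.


ρ = 51.55/176.32 = 0.2924
Wq(M/M/1) = ρ/(μ−λ) = 0.2924/124.77 = 0.002343 hr
Wq(M/D/1) = ρ/(2(μ−λ)) = 0.001172 hr
Savings = 0.002343 − 0.001172 = 0.001172 hr

Final: 0.001172 hr


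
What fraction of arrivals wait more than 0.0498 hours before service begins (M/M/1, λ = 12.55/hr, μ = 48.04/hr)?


ρ = 12.55/48.04 = 0.2612
P(Wq > t) = ρ·e^{−(μ−λ)t} = 0.2612·e^{−1.7674}
= 0.2612·0.170776 = 0.044614

Final: 0.044614


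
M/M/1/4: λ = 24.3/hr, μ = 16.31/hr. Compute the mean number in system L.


ρ = 24.3/16.31 = 1.4899
L = ρ[1 − (K+1)ρ^K + Kρ^(K+1)] / [(1−ρ)(1−ρ^(K+1))]
Numerator: 1.4899·(1 − 5·4.927303 + 4·7.341107) = 8.533926
Denominator: (-0.4899)·(-6.341107) = 3.106404
L = 8.533926/3.106404 = 2.7472

Final: 2.7472


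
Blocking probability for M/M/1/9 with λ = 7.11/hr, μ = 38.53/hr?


ρ = λ/μ = 7.11/38.53 = 0.1845
P_K = (1−ρ)ρ^K/(1−ρ^(K+1)) = (0.8155·0.0000002481)/(1 − 0.00000004578)
= 0.0000002023/1.000000 = 0.0000002023

Final: 0.0000002023


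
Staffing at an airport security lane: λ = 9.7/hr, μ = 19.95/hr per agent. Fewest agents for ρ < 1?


Stability requires cμ > λ ⇔ c > λ/μ.
λ/μ = 9.7/19.95 = 0.4862
Minimum integer c = ⌊0.4862⌋ + 1 = 1
Check: 1·19.95 = 19.95 > 9.7, while 0·19.95 = 0.00 ≤ 9.7

Final: 1 servers


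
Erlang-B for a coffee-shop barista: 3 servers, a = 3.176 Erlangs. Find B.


B(c,a) = (a^c/c!) / Σ_{k=0}^{c} a^k/k!
a^3/3! = 5.339373
Σ terms (k=0..3): 1.00000 + 3.17600 + 5.04349 + 5.33937 = 14.558861
B = 5.339373/14.558861 = 0.366744

Final: 0.366744


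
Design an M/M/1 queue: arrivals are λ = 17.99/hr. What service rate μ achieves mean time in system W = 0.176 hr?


W = 1/(μ−λ) ⇒ μ − λ = 1/W = 1/0.176 = 5.6818
μ = λ + 1/W = 17.99 + 5.6818 = 23.6718 per hr

Final: 23.6718 /hr


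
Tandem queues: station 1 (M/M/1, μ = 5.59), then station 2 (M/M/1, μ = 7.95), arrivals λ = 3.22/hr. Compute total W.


Each node sees arrival rate λ = 3.22/hr (tandem ⇒ throughput preserved).
W₁ = 1/(μ₁−λ) = 1/(5.59−3.22) = 0.42194 hr
W₂ = 1/(μ₂−λ) = 1/(7.95−3.22) = 0.21142 hr
W_total = W₁ + W₂ = 0.42194 + 0.21142 = 0.63336 hr

Final: 0.63336 hr


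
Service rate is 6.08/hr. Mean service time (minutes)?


Mean service time = 1/μ = 1/6.08 hour = 0.16447 hour
In minutes: 0.16447 × 60 = 9.8684 min

Final: 9.8684 min


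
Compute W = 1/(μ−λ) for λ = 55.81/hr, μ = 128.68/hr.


W = 1/(μ−λ) = 1/(128.68 − 55.81) = 1/72.87 = 0.01372 hr

Final: 0.01372 hr


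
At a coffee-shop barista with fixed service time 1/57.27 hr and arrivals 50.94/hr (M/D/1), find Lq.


ρ = 50.94/57.27 = 0.8895
M/D/1: Lq = ρ²/(2(1−ρ)) = 0.7912/(2·0.1105) = 3.57896

Final: 3.57896


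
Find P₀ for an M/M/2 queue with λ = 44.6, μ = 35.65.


a = λ/μ = 44.6/35.65 = 1.2511; ρ = a/c = 0.6255
Σ_{k=0}^{1} a^k/k! (terms k=0..1) = 1.00000 + 1.25105 = 2.25105
Tail: a^2/(2!(1−ρ)) = 1.56513/(2·0.3745) = 2.08977
P₀ = 1/(2.25105 + 2.08977) = 1/4.34082 = 0.230371

Final: 0.230371


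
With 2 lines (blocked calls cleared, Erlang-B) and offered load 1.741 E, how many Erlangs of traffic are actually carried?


B(2,1.741) = 0.356050 (Erlang-B)
Carried load = a(1 − B) = 1.741·(1 − 0.356050) = 1.741·0.643950 = 1.1211 E

Final: 1.1211 Erlangs


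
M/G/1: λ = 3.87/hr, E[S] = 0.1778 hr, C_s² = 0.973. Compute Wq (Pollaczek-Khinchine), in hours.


ρ = λ·E[S] = 3.87·0.1778 = 0.6881
E[S²] = E[S]²(1+C_s²) = 0.1778²·(1+0.973) = 0.062372
Wq = λ·E[S²]/(2(1−ρ)) = 3.87·0.062372/(2·0.3119) = 0.38693 hr

Final: 0.38693 hr


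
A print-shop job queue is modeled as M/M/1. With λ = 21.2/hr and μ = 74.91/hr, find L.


ρ = λ/μ = 21.2/74.91 = 0.2830
L = ρ/(1−ρ) = 0.2830/(1 − 0.2830) = 0.2830/0.7170 = 0.3947

Final: 0.3947


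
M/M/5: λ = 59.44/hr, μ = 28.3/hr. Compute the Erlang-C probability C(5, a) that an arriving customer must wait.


a = λ/μ = 2.1004; ρ = a/5 = 0.4201
P₀ = 0.121232 (from M/M/c formula)
C(c,a) = [a^c/(c!(1−ρ))]·P₀ = [40.87538/(120·0.5799)]·0.121232
= 0.58736·0.121232 = 0.071207

Final: 0.071207


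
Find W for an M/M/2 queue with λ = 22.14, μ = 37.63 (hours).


a = 0.5884; ρ = 0.2942; P₀ = 0.545380
Lq = P₀·a^c·ρ/(c!(1−ρ)²) = 0.05574
Wq = Lq/λ = 0.05574/22.14 = 0.002518 hr
W = Wq + 1/μ = 0.002518 + 0.02657 = 0.02909 hr

Final: 0.02909 hr


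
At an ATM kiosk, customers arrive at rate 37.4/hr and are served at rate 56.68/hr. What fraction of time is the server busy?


ρ = λ/μ = 37.4/56.68 = 0.6598

Final: 0.6598


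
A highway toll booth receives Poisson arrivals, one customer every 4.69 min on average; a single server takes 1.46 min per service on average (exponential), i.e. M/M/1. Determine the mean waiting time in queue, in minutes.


λ = 60/4.69 = 12.7932 /hr
μ = 60/1.46 = 41.0959 /hr
ρ = λ/μ = 12.7932/41.0959 = 0.3113
Wq = ρ/(μ−λ) = 0.3113/(41.0959−12.7932) = 0.01100 hr
In minutes: 0.01100·60 = 0.6599 min

Final: 0.6599 min


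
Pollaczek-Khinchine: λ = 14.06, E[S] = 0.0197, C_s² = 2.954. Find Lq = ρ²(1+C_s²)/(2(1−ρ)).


ρ = λ·E[S] = 14.06·0.0197 = 0.2770
Lq = ρ²(1+C_s²)/(2(1−ρ)) = 0.07672·(1+2.954)/(2·0.7230)
= 0.07672·3.9540/1.4460 = 0.20978

Final: 0.20978


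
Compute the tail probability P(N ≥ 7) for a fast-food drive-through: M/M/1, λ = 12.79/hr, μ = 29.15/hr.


ρ = 12.79/29.15 = 0.4388
P(N ≥ n) = ρ^n = 0.4388^7 = 0.003131

Final: 0.003131


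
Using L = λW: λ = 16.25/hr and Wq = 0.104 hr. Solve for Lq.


Lq = λWq = 16.25·0.104 = 1.6900

Final: 1.6900


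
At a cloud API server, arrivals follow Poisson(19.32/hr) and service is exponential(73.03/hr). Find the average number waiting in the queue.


ρ = 19.32/73.03 = 0.2645
Lq = ρ²/(1−ρ) = 0.06999/0.7355 = 0.09516

Final: 0.09516


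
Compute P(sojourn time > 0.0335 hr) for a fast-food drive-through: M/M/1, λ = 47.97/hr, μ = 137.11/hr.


W ~ Exponential(μ−λ) for M/M/1.
μ − λ = 137.11 − 47.97 = 89.1400
P(W > t) = e^{−(μ−λ)t} = e^{−2.9862} = 0.050479

Final: 0.050479


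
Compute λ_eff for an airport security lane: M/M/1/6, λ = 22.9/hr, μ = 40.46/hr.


ρ = 0.5660; P_K = (1−ρ)ρ^6/(1−ρ^7) = 0.014538
λ_eff = λ(1 − P_K) = 22.9·(1 − 0.014538) = 22.9·0.985462 = 22.5671 /hr

Final: 22.5671 /hr


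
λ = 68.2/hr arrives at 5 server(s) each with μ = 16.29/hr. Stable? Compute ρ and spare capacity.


Total capacity cμ = 5·16.29 = 81.45/hr
ρ = λ/(cμ) = 68.2/81.45 = 0.8373
Stable ⇔ ρ < 1: YES
Spare capacity = cμ − λ = 81.45 − 68.2 = 13.25/hr

Final: ρ = 0.8373; stable; margin = 13.25/hr


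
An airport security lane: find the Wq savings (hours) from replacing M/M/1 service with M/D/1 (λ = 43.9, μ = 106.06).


ρ = 43.9/106.06 = 0.4139
Wq(M/M/1) = ρ/(μ−λ) = 0.4139/62.16 = 0.006659 hr
Wq(M/D/1) = ρ/(2(μ−λ)) = 0.003329 hr
Savings = 0.006659 − 0.003329 = 0.003329 hr

Final: 0.003329 hr


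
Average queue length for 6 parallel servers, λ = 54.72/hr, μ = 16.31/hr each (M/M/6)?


a = λ/μ = 3.3550; ρ = a/6 = 0.5592
P₀ = 0.033794
Lq = P₀·a^c·ρ / (c!·(1−ρ)²) = 0.033794·1426.10915·0.5592/(720·0.19433)
= 0.19260

Final: 0.19260


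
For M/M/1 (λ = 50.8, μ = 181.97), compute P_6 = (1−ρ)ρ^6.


ρ = 50.8/181.97 = 0.2792
P_n = (1−ρ)·ρ^n = (1 − 0.2792)·0.2792^6 = 0.7208·0.0004734 = 0.0003412

Final: 0.0003412


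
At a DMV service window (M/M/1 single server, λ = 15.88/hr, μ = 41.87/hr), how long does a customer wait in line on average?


ρ = 15.88/41.87 = 0.3793
Wq = ρ/(μ−λ) = 0.3793/(41.87 − 15.88) = 0.3793/25.99 = 0.01459 hr

Final: 0.01459 hr


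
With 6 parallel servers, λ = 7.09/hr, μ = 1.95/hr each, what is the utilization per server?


ρ = λ/(cμ) = 7.09/(6·1.95) = 7.09/11.70 = 0.6060

Final: 0.6060


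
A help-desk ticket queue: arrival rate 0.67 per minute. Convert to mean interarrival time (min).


Mean interarrival time = 1/λ = 1/0.67 minute = 1.49254 minute
In minutes: 1.49254 × 1 = 1.4925 min

Final: 1.4925 min


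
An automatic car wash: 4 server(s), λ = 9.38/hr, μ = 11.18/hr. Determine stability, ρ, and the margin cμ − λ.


Total capacity cμ = 4·11.18 = 44.72/hr
ρ = λ/(cμ) = 9.38/44.72 = 0.2097
Stable ⇔ ρ < 1: YES
Spare capacity = cμ − λ = 44.72 − 9.38 = 35.34/hr

Final: ρ = 0.2097; stable; margin = 35.34/hr


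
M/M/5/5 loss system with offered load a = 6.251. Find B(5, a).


B(c,a) = (a^c/c!) / Σ_{k=0}^{c} a^k/k!
a^5/5! = 79.536458
Σ terms (k=0..5): 1.00000 + 6.25100 + 19.53750 + 40.70964 + 63.61899 + 79.53646 = 210.653585
B = 79.536458/210.653585 = 0.377570

Final: 0.377570


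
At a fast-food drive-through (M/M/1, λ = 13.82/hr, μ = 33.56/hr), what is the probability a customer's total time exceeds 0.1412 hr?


W ~ Exponential(μ−λ) for M/M/1.
μ − λ = 33.56 − 13.82 = 19.7400
P(W > t) = e^{−(μ−λ)t} = e^{−2.7873} = 0.061588

Final: 0.061588


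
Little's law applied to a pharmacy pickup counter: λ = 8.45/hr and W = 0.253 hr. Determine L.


L = λW = 8.45·0.253 = 2.1378

Final: 2.1378


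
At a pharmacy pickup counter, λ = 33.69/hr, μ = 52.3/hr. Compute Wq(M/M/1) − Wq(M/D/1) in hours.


ρ = 33.69/52.3 = 0.6442
Wq(M/M/1) = ρ/(μ−λ) = 0.6442/18.61 = 0.03461 hr
Wq(M/D/1) = ρ/(2(μ−λ)) = 0.01731 hr
Savings = 0.03461 − 0.01731 = 0.01731 hr

Final: 0.01731 hr


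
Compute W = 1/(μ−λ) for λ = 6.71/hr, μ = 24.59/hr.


W = 1/(μ−λ) = 1/(24.59 − 6.71) = 1/17.88 = 0.05593 hr

Final: 0.05593 hr


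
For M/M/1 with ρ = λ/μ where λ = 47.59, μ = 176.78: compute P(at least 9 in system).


ρ = 47.59/176.78 = 0.2692
P(N ≥ n) = ρ^n = 0.2692^9 = 0.000007426

Final: 0.000007426


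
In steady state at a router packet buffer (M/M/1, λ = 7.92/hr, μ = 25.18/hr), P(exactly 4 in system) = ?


ρ = 7.92/25.18 = 0.3145
P_n = (1−ρ)·ρ^n = (1 − 0.3145)·0.3145^4 = 0.6855·0.009788 = 0.006709

Final: 0.006709


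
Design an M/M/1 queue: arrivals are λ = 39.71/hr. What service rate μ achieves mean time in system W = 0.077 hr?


W = 1/(μ−λ) ⇒ μ − λ = 1/W = 1/0.077 = 12.9870
μ = λ + 1/W = 39.71 + 12.9870 = 52.6970 per hr

Final: 52.6970 /hr


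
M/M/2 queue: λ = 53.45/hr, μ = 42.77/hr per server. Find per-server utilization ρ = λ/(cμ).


ρ = λ/(cμ) = 53.45/(2·42.77) = 53.45/85.54 = 0.6249

Final: 0.6249


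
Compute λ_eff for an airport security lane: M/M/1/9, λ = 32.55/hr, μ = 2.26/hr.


ρ = 14.4027; P_K = (1−ρ)ρ^9/(1−ρ^10) = 0.930568
λ_eff = λ(1 − P_K) = 32.55·(1 − 0.930568) = 32.55·0.069432 = 2.2600 /hr

Final: 2.2600 /hr


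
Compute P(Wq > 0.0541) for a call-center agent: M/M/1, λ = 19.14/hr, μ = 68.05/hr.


ρ = 19.14/68.05 = 0.2813
P(Wq > t) = ρ·e^{−(μ−λ)t} = 0.2813·e^{−2.6460}
= 0.2813·0.070932 = 0.019951

Final: 0.019951


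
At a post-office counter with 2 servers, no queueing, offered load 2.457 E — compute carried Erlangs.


B(2,2.457) = 0.466135 (Erlang-B)
Carried load = a(1 − B) = 2.457·(1 − 0.466135) = 2.457·0.533865 = 1.3117 E

Final: 1.3117 Erlangs


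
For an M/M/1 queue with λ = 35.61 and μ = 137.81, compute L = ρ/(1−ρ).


ρ = λ/μ = 35.61/137.81 = 0.2584
L = ρ/(1−ρ) = 0.2584/(1 − 0.2584) = 0.2584/0.7416 = 0.3484

Final: 0.3484


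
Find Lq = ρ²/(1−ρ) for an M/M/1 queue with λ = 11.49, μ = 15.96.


ρ = 11.49/15.96 = 0.7199
Lq = ρ²/(1−ρ) = 0.5183/0.2801 = 1.8505

Final: 1.8505


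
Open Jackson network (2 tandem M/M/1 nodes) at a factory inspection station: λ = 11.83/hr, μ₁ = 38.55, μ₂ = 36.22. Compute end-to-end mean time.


Each node sees arrival rate λ = 11.83/hr (tandem ⇒ throughput preserved).
W₁ = 1/(μ₁−λ) = 1/(38.55−11.83) = 0.03743 hr
W₂ = 1/(μ₂−λ) = 1/(36.22−11.83) = 0.04100 hr
W_total = W₁ + W₂ = 0.03743 + 0.04100 = 0.07843 hr

Final: 0.07843 hr


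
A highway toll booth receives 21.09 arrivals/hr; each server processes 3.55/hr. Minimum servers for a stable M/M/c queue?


Stability requires cμ > λ ⇔ c > λ/μ.
λ/μ = 21.09/3.55 = 5.9408
Minimum integer c = ⌊5.9408⌋ + 1 = 6
Check: 6·3.55 = 21.30 > 21.09, while 5·3.55 = 17.75 ≤ 21.09

Final: 6 servers


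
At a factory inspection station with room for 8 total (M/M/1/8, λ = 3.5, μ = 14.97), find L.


ρ = 3.5/14.97 = 0.2338
L = ρ[1 − (K+1)ρ^K + Kρ^(K+1)] / [(1−ρ)(1−ρ^(K+1))]
Numerator: 0.2338·(1 − 9·0.000008928 + 8·0.000002087) = 0.233786
Denominator: (0.7662)·(0.999998) = 0.766197
L = 0.233786/0.766197 = 0.3051

Final: 0.3051


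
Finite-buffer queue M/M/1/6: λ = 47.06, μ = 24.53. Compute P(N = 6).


ρ = λ/μ = 47.06/24.53 = 1.9185
P_K = (1−ρ)ρ^K/(1−ρ^(K+1)) = (-0.9185·49.857012)/(1 − 95.649042)
= -45.792029/-94.649042 = 0.483809

Final: 0.483809


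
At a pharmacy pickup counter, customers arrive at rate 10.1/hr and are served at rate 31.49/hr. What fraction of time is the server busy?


ρ = λ/μ = 10.1/31.49 = 0.3207

Final: 0.3207


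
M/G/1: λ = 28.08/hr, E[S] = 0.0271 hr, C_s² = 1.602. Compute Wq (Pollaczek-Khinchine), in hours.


ρ = λ·E[S] = 28.08·0.0271 = 0.7610
E[S²] = E[S]²(1+C_s²) = 0.0271²·(1+1.602) = 0.001911
Wq = λ·E[S²]/(2(1−ρ)) = 28.08·0.001911/(2·0.2390) = 0.11224 hr

Final: 0.11224 hr


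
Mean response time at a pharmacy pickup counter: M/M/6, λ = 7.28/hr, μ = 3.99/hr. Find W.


a = 1.8246; ρ = 0.3041; P₀ = 0.161152
Lq = P₀·a^c·ρ/(c!(1−ρ)²) = 0.005185
Wq = Lq/λ = 0.005185/7.28 = 0.0007122 hr
W = Wq + 1/μ = 0.0007122 + 0.25063 = 0.25134 hr

Final: 0.25134 hr


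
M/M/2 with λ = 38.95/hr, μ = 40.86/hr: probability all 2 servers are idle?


a = λ/μ = 38.95/40.86 = 0.9533; ρ = a/c = 0.4766
Σ_{k=0}^{1} a^k/k! (terms k=0..1) = 1.00000 + 0.95326 = 1.95326
Tail: a^2/(2!(1−ρ)) = 0.90870/(2·0.5234) = 0.86812
P₀ = 1/(1.95326 + 0.86812) = 1/2.82137 = 0.354438

Final: 0.354438


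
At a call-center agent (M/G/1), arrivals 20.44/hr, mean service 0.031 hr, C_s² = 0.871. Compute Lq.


ρ = λ·E[S] = 20.44·0.031 = 0.6336
Lq = ρ²(1+C_s²)/(2(1−ρ)) = 0.4015·(1+0.871)/(2·0.3664)
= 0.4015·1.8710/0.7327 = 1.02523

Final: 1.02523


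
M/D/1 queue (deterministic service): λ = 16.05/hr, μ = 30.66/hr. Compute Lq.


ρ = 16.05/30.66 = 0.5235
M/D/1: Lq = ρ²/(2(1−ρ)) = 0.2740/(2·0.4765) = 0.28754

Final: 0.28754


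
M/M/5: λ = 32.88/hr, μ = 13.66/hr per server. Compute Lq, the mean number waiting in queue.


a = λ/μ = 2.4070; ρ = a/5 = 0.4814
P₀ = 0.088298
Lq = P₀·a^c·ρ / (c!·(1−ρ)²) = 0.088298·80.79892·0.4814/(120·0.26894)
= 0.10642

Final: 0.10642


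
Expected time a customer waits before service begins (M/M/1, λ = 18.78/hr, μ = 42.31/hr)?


ρ = 18.78/42.31 = 0.4439
Wq = ρ/(μ−λ) = 0.4439/(42.31 − 18.78) = 0.4439/23.53 = 0.01886 hr

Final: 0.01886 hr


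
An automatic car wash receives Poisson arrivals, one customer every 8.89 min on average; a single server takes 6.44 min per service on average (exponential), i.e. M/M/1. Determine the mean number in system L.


λ = 60/8.89 = 6.7492 /hr
μ = 60/6.44 = 9.3168 /hr
ρ = λ/μ = 6.7492/9.3168 = 0.7244
L = ρ/(1−ρ) = 0.7244/0.2756 = 2.6286

Final: 2.6286


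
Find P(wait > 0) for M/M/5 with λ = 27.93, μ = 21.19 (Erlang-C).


a = λ/μ = 1.3181; ρ = a/5 = 0.2636
P₀ = 0.267439 (from M/M/c formula)
C(c,a) = [a^c/(c!(1−ρ))]·P₀ = [3.97832/(120·0.7364)]·0.267439
= 0.04502·0.267439 = 0.012040

Final: 0.012040


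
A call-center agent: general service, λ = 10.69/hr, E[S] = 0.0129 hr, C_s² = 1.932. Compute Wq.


ρ = λ·E[S] = 10.69·0.0129 = 0.1379
E[S²] = E[S]²(1+C_s²) = 0.0129²·(1+1.932) = 0.0004879
Wq = λ·E[S²]/(2(1−ρ)) = 10.69·0.0004879/(2·0.8621) = 0.003025 hr

Final: 0.003025 hr


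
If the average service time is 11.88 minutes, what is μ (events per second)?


μ = 1/(service time) in consistent units.
1 second = 0.0166667 min, so μ = 0.0166667/11.88 = 0.001403 per second

Final: 0.001403 /sec


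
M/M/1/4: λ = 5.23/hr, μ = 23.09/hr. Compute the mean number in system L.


ρ = 5.23/23.09 = 0.2265
L = ρ[1 − (K+1)ρ^K + Kρ^(K+1)] / [(1−ρ)(1−ρ^(K+1))]
Numerator: 0.2265·(1 − 5·0.002632 + 4·0.0005962) = 0.224064
Denominator: (0.7735)·(0.999404) = 0.773034
L = 0.224064/0.773034 = 0.2899

Final: 0.2899
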